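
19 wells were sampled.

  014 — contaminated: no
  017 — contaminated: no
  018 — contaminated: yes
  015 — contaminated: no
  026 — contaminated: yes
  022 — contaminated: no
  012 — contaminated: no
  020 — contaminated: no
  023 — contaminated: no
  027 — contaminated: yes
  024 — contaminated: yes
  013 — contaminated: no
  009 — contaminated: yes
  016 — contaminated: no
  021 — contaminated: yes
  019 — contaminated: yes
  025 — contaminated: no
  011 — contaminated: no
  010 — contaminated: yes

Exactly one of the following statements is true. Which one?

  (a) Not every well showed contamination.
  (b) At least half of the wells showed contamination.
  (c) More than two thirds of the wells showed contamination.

|A| = 19, |A ∩ B| = 8, |A ∖ B| = 11.
(a) requires A ⊄ B (|A ∖ B| ≥ 1): true.
(b) requires |A ∩ B| ≥ |A ∖ B|: false.
(c) requires |A ∩ B| / |A| > 2/3: false.

(a)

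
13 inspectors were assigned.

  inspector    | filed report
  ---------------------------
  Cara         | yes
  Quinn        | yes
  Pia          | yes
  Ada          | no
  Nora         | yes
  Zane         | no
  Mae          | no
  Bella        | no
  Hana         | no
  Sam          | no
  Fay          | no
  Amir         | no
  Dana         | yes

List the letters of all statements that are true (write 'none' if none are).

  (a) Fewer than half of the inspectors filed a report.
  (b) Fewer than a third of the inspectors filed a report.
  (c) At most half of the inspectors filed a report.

(a), (c)

|A| = 13, |A ∩ B| = 5, |A ∖ B| = 8.
(a) |A ∩ B| < |A ∖ B|: holds.
(b) |A ∩ B| / |A| < 1/3: fails.
(c) |A ∩ B| ≤ |A ∖ B|: holds.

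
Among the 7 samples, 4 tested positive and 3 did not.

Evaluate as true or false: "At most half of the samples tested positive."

False

'At most half of the samples tested positive' holds iff |A ∩ B| ≤ |A ∖ B|.
|A| = 7, |A ∩ B| = 4, |A ∖ B| = 3.
4 > 3, so the statement is false.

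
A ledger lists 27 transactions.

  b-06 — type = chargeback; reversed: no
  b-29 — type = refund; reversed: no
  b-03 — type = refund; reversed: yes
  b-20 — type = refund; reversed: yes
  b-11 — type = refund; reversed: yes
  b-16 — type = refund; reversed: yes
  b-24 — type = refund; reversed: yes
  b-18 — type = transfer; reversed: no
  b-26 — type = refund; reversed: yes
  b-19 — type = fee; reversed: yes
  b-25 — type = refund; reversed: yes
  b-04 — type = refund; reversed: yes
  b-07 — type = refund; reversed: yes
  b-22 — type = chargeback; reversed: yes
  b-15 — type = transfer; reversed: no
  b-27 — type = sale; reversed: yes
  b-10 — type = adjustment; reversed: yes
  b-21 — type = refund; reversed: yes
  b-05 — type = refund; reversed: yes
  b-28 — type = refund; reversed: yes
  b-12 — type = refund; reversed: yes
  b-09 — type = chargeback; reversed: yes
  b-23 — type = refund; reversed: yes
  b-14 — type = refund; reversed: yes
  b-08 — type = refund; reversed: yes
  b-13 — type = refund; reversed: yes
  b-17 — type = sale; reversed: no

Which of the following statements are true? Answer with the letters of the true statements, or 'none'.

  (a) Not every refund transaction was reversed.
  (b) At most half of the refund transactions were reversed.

(a)

|A| = 18, |A ∩ B| = 17, |A ∖ B| = 1.
(a) A ⊄ B (|A ∖ B| ≥ 1): holds.
(b) |A ∩ B| ≤ |A ∖ B|: fails.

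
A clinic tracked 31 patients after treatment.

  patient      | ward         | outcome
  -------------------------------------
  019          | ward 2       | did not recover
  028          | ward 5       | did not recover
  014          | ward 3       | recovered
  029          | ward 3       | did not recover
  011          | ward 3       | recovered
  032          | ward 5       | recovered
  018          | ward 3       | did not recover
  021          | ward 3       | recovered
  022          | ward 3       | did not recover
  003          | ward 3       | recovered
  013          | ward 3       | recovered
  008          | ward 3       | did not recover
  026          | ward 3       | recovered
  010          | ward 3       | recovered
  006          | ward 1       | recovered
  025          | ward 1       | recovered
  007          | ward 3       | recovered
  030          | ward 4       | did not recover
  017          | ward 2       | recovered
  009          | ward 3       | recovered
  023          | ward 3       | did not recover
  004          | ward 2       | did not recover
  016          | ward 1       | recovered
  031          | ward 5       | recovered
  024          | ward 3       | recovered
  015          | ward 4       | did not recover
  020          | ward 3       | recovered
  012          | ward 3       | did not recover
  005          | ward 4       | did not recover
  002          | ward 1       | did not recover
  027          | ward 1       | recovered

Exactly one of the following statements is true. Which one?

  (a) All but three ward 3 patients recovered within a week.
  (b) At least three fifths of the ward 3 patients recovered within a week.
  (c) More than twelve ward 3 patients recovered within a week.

|A| = 17, |A ∩ B| = 11, |A ∖ B| = 6.
(a) requires |A ∖ B| = 3: false.
(b) requires |A ∩ B| / |A| ≥ 3/5: true.
(c) requires |A ∩ B| > 12: false.

(b)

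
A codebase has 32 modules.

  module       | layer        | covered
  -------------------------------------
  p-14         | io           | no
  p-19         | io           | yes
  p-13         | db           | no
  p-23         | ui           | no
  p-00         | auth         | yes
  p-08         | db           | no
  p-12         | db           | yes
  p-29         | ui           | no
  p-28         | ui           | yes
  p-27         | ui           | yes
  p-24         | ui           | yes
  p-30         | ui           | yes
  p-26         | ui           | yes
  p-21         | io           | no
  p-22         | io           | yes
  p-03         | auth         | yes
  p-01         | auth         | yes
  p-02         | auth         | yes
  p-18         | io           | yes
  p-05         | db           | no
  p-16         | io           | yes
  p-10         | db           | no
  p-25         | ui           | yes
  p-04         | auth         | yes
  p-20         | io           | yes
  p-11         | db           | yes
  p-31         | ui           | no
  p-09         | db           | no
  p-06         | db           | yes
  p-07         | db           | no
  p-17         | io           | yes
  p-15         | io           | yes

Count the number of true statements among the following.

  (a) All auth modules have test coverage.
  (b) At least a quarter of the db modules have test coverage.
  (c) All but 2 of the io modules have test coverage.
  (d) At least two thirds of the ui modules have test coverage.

(a) auth: |A| = 5, |A ∩ B| = 5; needs A ⊆ B, i.e. every element of A is in B (|A ∖ B| = 0) — true.
(b) db: |A| = 9, |A ∩ B| = 3; needs |A ∩ B| / |A| ≥ 1/4 — true.
(c) io: |A| = 9, |A ∩ B| = 7; needs |A ∖ B| = 2 — true.
(d) ui: |A| = 9, |A ∩ B| = 6; needs |A ∩ B| / |A| ≥ 2/3 — true.

4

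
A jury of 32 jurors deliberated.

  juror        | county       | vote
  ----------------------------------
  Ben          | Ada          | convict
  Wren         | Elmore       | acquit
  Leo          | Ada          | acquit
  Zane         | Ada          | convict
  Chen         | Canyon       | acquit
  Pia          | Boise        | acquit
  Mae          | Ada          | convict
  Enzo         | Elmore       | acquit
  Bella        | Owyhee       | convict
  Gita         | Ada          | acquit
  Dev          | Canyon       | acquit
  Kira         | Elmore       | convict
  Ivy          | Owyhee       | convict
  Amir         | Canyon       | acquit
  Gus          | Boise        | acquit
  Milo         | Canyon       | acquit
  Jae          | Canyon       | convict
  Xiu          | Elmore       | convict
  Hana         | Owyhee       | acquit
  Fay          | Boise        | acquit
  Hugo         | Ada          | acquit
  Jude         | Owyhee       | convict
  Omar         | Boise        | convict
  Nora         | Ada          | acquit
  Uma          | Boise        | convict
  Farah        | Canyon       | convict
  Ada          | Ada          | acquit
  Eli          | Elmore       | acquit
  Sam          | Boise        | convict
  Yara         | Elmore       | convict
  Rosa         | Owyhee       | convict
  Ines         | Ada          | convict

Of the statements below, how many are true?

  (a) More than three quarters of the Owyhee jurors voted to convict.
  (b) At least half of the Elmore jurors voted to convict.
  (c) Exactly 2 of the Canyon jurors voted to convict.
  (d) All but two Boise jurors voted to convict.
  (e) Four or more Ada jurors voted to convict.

4

(a) Owyhee: |A| = 5, |A ∩ B| = 4; needs |A ∩ B| / |A| > 3/4 — true.
(b) Elmore: |A| = 6, |A ∩ B| = 3; needs |A ∩ B| ≥ |A ∖ B| — true.
(c) Canyon: |A| = 6, |A ∩ B| = 2; needs |A ∩ B| = 2 — true.
(d) Boise: |A| = 6, |A ∩ B| = 3; needs |A ∖ B| = 2 — false.
(e) Ada: |A| = 9, |A ∩ B| = 4; needs |A ∩ B| ≥ 4 — true.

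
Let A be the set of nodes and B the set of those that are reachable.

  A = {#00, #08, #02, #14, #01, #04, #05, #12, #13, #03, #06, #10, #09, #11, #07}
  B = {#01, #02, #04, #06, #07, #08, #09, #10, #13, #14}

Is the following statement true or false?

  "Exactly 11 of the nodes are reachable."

False

The determiner here denotes the relation: |A ∩ B| = 11.
|A| = 15, |A ∩ B| = 10, |A ∖ B| = 5.
|A ∩ B| = 10, so the statement is false.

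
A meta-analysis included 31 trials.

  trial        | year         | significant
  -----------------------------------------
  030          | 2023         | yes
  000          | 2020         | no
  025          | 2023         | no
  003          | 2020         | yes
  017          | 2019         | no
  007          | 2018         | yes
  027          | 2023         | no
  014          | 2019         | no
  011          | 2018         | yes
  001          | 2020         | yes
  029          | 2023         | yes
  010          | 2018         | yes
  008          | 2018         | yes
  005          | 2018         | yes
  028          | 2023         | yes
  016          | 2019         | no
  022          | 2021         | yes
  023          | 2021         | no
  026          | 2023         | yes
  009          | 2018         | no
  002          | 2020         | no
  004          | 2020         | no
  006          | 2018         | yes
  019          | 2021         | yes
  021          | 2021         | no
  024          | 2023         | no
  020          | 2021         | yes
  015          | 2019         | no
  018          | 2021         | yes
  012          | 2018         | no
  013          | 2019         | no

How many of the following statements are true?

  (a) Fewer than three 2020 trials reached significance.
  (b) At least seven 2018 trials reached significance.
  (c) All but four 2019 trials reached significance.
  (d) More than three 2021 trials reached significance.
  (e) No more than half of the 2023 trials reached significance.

2

(a) 2020: |A| = 5, |A ∩ B| = 2; needs |A ∩ B| < 3 — true.
(b) 2018: |A| = 8, |A ∩ B| = 6; needs |A ∩ B| ≥ 7 — false.
(c) 2019: |A| = 5, |A ∩ B| = 0; needs |A ∖ B| = 4 — false.
(d) 2021: |A| = 6, |A ∩ B| = 4; needs |A ∩ B| > 3 — true.
(e) 2023: |A| = 7, |A ∩ B| = 4; needs |A ∩ B| ≤ |A ∖ B| — false.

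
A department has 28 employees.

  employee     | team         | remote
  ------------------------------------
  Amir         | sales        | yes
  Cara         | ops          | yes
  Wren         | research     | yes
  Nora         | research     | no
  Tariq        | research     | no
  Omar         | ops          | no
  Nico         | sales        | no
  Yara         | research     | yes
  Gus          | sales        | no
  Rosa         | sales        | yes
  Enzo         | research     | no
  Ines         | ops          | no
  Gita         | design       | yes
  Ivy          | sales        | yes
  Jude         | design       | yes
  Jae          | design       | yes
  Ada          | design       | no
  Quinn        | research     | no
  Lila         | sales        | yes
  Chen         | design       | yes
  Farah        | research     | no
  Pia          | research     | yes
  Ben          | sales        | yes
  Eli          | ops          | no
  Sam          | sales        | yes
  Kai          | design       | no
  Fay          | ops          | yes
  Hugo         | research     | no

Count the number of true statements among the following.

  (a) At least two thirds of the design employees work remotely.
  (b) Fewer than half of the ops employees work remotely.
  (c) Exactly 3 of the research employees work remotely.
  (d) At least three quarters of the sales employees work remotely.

4

(a) design: |A| = 6, |A ∩ B| = 4; needs |A ∩ B| / |A| ≥ 2/3 — true.
(b) ops: |A| = 5, |A ∩ B| = 2; needs |A ∩ B| < |A ∖ B| — true.
(c) research: |A| = 9, |A ∩ B| = 3; needs |A ∩ B| = 3 — true.
(d) sales: |A| = 8, |A ∩ B| = 6; needs |A ∩ B| / |A| ≥ 3/4 — true.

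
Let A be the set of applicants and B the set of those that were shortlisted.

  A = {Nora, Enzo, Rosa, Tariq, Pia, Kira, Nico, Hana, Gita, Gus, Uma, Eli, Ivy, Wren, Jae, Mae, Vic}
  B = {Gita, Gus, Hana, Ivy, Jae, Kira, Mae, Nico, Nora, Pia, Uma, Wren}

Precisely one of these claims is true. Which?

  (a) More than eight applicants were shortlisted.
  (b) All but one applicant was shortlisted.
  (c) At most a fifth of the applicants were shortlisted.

|A| = 17, |A ∩ B| = 12, |A ∖ B| = 5.
(a) requires |A ∩ B| > 8: true.
(b) requires |A ∖ B| = 1: false.
(c) requires |A ∩ B| / |A| ≤ 1/5: false.

(a)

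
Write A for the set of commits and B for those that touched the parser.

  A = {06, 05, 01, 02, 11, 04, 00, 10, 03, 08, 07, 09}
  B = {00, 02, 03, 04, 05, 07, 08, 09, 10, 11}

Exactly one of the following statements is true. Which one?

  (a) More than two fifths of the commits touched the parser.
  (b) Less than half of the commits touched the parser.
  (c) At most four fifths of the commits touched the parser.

(a)

|A| = 12, |A ∩ B| = 10, |A ∖ B| = 2.
(a) requires |A ∩ B| / |A| > 2/5: true.
(b) requires |A ∩ B| < |A ∖ B|: false.
(c) requires |A ∩ B| / |A| ≤ 4/5: false.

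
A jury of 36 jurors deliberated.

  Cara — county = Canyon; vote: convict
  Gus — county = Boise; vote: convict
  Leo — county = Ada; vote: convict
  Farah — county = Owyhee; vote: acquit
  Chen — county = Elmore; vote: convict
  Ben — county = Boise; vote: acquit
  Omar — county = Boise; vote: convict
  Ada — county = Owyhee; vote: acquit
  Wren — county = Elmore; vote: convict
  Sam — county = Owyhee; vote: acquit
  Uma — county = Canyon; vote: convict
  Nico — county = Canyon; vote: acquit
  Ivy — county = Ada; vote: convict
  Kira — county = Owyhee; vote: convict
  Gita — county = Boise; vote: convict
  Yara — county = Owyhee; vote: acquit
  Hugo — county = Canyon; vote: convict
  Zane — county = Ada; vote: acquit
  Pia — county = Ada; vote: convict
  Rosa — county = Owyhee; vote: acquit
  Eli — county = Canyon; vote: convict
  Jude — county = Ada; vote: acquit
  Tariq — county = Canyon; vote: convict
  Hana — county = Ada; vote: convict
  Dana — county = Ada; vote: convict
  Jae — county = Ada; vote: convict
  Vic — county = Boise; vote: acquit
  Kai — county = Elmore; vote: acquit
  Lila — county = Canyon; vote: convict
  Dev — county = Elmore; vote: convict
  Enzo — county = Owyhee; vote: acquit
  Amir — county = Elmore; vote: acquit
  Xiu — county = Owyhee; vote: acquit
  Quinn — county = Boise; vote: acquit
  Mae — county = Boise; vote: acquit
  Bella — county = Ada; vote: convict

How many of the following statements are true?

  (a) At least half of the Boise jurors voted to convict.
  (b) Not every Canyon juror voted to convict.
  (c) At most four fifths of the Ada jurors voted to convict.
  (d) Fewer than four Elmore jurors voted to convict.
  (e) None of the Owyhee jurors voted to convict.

(a) Boise: |A| = 7, |A ∩ B| = 3; needs |A ∩ B| ≥ |A ∖ B| — false.
(b) Canyon: |A| = 7, |A ∩ B| = 6; needs A ⊄ B (|A ∖ B| ≥ 1) — true.
(c) Ada: |A| = 9, |A ∩ B| = 7; needs |A ∩ B| / |A| ≤ 4/5 — true.
(d) Elmore: |A| = 5, |A ∩ B| = 3; needs |A ∩ B| < 4 — true.
(e) Owyhee: |A| = 8, |A ∩ B| = 1; needs A ∩ B = ∅ (|A ∩ B| = 0) — false.

3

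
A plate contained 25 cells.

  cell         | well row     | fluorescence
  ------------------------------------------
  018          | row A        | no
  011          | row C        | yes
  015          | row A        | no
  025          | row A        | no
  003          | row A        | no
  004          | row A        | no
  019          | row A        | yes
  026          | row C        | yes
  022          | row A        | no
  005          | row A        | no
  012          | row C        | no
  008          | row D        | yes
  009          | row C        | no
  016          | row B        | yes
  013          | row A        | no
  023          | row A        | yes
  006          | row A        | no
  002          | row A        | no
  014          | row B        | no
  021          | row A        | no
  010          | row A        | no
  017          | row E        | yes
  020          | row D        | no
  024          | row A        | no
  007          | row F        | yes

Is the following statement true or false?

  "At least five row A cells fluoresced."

False

The determiner here denotes the relation: |A ∩ B| ≥ 5.
|A| = 15, |A ∩ B| = 2, |A ∖ B| = 13.
|A ∩ B| = 2, so the statement is false.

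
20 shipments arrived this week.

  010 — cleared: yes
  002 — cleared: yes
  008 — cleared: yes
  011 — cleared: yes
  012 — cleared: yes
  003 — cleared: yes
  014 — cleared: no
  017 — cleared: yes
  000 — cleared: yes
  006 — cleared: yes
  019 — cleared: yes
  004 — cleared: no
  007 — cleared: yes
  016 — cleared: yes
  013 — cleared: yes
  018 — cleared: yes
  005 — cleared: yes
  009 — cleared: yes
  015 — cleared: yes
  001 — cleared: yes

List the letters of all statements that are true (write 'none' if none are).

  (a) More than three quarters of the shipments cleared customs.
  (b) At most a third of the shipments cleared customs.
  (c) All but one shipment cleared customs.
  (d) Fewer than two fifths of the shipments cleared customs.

(a)

|A| = 20, |A ∩ B| = 18, |A ∖ B| = 2.
(a) |A ∩ B| / |A| > 3/4: holds.
(b) |A ∩ B| / |A| ≤ 1/3: fails.
(c) |A ∖ B| = 1: fails.
(d) |A ∩ B| / |A| < 2/5: fails.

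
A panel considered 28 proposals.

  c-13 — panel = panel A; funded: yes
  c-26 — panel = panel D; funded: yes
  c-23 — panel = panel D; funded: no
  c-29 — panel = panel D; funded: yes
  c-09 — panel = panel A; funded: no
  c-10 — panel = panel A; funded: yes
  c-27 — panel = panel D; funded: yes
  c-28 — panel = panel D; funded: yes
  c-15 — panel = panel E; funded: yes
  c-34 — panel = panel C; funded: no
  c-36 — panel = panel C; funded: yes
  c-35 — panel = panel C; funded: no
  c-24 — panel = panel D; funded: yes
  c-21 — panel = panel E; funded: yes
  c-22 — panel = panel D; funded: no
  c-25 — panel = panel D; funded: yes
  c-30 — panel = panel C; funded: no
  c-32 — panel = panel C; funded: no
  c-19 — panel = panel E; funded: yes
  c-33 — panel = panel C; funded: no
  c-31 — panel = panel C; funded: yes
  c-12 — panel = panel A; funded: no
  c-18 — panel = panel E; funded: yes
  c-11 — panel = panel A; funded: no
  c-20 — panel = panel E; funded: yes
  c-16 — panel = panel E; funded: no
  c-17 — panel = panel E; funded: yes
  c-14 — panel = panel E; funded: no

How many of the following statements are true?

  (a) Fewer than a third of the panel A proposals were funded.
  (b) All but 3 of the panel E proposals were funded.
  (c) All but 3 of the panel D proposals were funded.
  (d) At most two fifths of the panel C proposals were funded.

(a) panel A: |A| = 5, |A ∩ B| = 2; needs |A ∩ B| / |A| < 1/3 — false.
(b) panel E: |A| = 8, |A ∩ B| = 6; needs |A ∖ B| = 3 — false.
(c) panel D: |A| = 8, |A ∩ B| = 6; needs |A ∖ B| = 3 — false.
(d) panel C: |A| = 7, |A ∩ B| = 2; needs |A ∩ B| / |A| ≤ 2/5 — true.

1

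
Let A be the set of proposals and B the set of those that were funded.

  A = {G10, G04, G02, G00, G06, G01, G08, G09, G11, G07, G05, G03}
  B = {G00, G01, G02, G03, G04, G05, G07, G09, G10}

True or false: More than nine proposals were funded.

'More than nine proposals were funded' holds iff |A ∩ B| > 9.
A (the restrictor) = {G10, G04, G02, G00, G06, G01, G08, G09, G11, G07, G05, G03}, |A| = 12.
A ∩ B = {G10, G04, G02, G00, G01, G09, G07, G05, G03}, so |A ∩ B| = 9.
|A ∩ B| = 9, so the statement is false.

False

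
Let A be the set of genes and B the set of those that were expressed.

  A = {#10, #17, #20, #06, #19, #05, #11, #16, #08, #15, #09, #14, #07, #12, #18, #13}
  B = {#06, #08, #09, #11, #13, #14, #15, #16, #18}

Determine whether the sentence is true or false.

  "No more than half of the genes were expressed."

False

Truth condition: |A ∩ B| ≤ |A ∖ B|.
|A| = 16, |A ∩ B| = 9, |A ∖ B| = 7.
9 > 7, so the statement is false.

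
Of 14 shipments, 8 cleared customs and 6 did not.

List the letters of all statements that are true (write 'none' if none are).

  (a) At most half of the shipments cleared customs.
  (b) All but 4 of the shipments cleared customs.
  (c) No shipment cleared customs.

none

|A| = 14, |A ∩ B| = 8, |A ∖ B| = 6.
(a) |A ∩ B| ≤ |A ∖ B|: fails.
(b) |A ∖ B| = 4: fails.
(c) A ∩ B = ∅ (|A ∩ B| = 0): fails.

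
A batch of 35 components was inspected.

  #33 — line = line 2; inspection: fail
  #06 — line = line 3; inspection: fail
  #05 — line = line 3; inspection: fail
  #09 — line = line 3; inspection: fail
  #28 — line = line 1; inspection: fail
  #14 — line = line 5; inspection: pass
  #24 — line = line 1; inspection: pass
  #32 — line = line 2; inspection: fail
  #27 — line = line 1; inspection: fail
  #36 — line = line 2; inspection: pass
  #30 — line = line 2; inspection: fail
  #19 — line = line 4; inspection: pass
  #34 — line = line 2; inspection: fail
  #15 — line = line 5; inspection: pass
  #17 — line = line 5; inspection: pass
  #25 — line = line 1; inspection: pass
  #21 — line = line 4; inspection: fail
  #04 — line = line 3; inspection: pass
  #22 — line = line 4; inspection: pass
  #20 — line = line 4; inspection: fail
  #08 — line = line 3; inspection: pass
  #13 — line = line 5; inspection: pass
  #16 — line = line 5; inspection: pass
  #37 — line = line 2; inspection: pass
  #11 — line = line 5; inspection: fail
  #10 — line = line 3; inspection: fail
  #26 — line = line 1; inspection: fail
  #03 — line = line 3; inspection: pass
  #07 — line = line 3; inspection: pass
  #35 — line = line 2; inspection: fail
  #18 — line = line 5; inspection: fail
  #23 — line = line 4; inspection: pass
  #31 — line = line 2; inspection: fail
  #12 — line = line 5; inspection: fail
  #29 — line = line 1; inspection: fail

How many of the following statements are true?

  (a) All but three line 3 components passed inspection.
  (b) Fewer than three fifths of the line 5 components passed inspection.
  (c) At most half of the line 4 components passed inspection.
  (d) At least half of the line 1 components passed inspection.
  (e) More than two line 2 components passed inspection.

0

(a) line 3: |A| = 8, |A ∩ B| = 4; needs |A ∖ B| = 3 — false.
(b) line 5: |A| = 8, |A ∩ B| = 5; needs |A ∩ B| / |A| < 3/5 — false.
(c) line 4: |A| = 5, |A ∩ B| = 3; needs |A ∩ B| ≤ |A ∖ B| — false.
(d) line 1: |A| = 6, |A ∩ B| = 2; needs |A ∩ B| ≥ |A ∖ B| — false.
(e) line 2: |A| = 8, |A ∩ B| = 2; needs |A ∩ B| > 2 — false.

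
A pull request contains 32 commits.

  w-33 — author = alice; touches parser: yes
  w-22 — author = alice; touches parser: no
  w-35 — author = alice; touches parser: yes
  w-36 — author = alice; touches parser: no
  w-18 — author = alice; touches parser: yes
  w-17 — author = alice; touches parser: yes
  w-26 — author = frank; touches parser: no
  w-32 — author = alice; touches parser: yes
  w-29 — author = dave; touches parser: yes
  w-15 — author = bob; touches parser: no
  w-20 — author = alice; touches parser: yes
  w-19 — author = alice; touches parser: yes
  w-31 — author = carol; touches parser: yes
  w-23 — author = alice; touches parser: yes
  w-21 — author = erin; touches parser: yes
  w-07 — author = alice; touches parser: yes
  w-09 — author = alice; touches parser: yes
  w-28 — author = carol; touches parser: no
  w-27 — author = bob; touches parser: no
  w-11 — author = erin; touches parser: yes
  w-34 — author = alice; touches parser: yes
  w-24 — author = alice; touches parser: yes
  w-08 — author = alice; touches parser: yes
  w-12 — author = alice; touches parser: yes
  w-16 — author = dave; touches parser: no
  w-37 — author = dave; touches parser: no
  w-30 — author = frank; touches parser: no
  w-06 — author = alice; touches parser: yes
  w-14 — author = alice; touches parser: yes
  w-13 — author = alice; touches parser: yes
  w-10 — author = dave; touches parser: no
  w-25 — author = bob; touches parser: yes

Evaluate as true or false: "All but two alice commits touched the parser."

True

'All but two alice commits touched the parser' holds iff |A ∖ B| = 2.
|A| = 19, |A ∩ B| = 17, |A ∖ B| = 2.
|A ∖ B| = 2, so the statement is true.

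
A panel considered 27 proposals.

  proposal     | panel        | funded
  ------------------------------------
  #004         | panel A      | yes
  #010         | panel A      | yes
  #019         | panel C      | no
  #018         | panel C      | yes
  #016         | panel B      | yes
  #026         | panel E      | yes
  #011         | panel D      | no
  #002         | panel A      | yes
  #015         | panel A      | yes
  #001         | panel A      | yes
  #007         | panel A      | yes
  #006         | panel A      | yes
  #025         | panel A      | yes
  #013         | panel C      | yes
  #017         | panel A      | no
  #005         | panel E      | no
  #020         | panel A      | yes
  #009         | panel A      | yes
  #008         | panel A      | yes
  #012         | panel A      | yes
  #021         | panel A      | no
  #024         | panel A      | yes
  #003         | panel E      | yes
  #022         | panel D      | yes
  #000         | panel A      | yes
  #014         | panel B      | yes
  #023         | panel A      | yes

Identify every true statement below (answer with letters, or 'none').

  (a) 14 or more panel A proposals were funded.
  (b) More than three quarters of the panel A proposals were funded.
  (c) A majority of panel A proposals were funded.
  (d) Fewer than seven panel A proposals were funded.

|A| = 17, |A ∩ B| = 15, |A ∖ B| = 2.
(a) |A ∩ B| ≥ 14: holds.
(b) |A ∩ B| / |A| > 3/4: holds.
(c) |A ∩ B| > |A ∖ B|: holds.
(d) |A ∩ B| < 7: fails.

(a), (b), (c)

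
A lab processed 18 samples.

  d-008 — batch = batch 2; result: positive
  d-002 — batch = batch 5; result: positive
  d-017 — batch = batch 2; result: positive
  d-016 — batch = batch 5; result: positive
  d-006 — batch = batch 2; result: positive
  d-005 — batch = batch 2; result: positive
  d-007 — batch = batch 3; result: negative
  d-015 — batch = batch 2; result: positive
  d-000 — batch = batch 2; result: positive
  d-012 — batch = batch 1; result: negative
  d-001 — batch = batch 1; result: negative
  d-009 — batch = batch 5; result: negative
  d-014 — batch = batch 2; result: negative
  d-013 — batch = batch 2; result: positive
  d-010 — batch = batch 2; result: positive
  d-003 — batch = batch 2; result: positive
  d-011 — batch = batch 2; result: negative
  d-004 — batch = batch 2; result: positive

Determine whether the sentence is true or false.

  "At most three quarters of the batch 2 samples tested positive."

False

Truth condition: |A ∩ B| / |A| ≤ 3/4.
A (the restrictor) = {d-008, d-017, d-006, d-005, d-015, d-000, d-014, d-013, d-010, d-003, d-011, d-004}, |A| = 12.
A ∩ B = {d-008, d-017, d-006, d-005, d-015, d-000, d-013, d-010, d-003, d-004}, so |A ∩ B| = 10.
A ∖ B = {d-014, d-011}, so |A ∖ B| = 2.
|A ∩ B|/|A| = 10/12, so the statement is false.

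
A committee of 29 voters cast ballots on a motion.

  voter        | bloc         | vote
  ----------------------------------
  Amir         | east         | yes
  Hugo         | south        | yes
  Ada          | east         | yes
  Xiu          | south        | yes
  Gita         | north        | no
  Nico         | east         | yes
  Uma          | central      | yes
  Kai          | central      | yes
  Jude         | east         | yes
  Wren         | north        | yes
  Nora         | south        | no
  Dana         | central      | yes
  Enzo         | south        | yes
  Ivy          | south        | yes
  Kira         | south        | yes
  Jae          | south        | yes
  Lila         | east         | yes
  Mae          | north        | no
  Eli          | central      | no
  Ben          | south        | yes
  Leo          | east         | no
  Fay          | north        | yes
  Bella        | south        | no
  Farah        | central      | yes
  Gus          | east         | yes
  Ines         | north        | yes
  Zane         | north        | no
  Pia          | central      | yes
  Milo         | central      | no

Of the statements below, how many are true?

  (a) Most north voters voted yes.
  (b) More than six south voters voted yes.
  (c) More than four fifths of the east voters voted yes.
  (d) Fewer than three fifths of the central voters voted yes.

(a) north: |A| = 6, |A ∩ B| = 3; needs |A ∩ B| > |A ∖ B| — false.
(b) south: |A| = 9, |A ∩ B| = 7; needs |A ∩ B| > 6 — true.
(c) east: |A| = 7, |A ∩ B| = 6; needs |A ∩ B| / |A| > 4/5 — true.
(d) central: |A| = 7, |A ∩ B| = 5; needs |A ∩ B| / |A| < 3/5 — false.

2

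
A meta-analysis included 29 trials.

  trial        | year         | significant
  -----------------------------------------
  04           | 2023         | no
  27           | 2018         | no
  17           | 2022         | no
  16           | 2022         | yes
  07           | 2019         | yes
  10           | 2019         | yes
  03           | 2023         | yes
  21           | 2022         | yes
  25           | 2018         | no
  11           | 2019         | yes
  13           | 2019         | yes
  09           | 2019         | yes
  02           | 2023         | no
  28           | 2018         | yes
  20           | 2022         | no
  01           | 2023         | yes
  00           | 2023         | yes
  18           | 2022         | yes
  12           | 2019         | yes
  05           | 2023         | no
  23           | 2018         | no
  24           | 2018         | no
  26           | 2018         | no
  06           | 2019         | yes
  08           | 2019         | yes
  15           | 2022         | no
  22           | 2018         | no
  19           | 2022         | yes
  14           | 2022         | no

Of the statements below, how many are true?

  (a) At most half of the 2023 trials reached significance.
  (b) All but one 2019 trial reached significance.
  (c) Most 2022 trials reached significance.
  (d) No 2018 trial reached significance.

1

(a) 2023: |A| = 6, |A ∩ B| = 3; needs |A ∩ B| ≤ |A ∖ B| — true.
(b) 2019: |A| = 8, |A ∩ B| = 8; needs |A ∖ B| = 1 — false.
(c) 2022: |A| = 8, |A ∩ B| = 4; needs |A ∩ B| > |A ∖ B| — false.
(d) 2018: |A| = 7, |A ∩ B| = 1; needs A ∩ B = ∅ (|A ∩ B| = 0) — false.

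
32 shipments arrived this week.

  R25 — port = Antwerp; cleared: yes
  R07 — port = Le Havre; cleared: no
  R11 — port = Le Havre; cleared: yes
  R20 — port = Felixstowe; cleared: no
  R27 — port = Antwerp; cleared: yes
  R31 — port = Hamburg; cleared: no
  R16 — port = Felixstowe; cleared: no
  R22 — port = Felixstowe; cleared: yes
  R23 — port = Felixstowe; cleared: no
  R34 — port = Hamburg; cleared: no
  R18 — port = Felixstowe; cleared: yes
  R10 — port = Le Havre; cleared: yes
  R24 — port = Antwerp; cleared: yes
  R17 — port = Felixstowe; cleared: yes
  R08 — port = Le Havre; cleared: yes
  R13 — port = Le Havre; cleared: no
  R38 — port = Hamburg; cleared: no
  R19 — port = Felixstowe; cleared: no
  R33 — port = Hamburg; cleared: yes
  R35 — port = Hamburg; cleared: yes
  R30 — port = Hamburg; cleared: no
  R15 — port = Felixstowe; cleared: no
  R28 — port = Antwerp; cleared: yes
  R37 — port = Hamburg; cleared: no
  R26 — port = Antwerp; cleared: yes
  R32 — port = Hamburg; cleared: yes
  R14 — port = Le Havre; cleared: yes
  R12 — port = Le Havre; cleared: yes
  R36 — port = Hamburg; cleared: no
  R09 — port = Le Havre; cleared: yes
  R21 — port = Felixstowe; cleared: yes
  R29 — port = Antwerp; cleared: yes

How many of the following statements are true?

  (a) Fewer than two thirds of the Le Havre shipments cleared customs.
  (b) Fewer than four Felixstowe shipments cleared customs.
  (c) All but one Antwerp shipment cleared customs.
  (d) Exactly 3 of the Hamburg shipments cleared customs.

1

(a) Le Havre: |A| = 8, |A ∩ B| = 6; needs |A ∩ B| / |A| < 2/3 — false.
(b) Felixstowe: |A| = 9, |A ∩ B| = 4; needs |A ∩ B| < 4 — false.
(c) Antwerp: |A| = 6, |A ∩ B| = 6; needs |A ∖ B| = 1 — false.
(d) Hamburg: |A| = 9, |A ∩ B| = 3; needs |A ∩ B| = 3 — true.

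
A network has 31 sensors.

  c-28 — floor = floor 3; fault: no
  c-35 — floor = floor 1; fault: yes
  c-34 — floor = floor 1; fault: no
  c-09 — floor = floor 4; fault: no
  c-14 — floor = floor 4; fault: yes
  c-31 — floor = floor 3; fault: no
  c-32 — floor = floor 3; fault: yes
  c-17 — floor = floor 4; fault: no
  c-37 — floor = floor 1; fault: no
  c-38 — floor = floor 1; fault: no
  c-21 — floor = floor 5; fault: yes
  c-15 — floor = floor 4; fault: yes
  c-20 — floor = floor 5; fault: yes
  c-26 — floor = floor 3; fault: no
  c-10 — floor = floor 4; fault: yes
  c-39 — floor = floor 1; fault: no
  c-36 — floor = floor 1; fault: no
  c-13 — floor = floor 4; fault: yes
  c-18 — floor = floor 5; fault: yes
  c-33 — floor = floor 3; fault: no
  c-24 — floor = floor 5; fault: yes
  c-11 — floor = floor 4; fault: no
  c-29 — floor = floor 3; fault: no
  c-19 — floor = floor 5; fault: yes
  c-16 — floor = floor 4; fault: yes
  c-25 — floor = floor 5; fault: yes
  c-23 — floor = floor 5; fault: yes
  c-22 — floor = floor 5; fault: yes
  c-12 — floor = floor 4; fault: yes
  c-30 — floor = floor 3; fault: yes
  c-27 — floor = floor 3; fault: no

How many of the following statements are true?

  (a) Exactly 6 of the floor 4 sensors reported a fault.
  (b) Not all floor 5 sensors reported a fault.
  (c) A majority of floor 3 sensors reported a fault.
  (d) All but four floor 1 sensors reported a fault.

(a) floor 4: |A| = 9, |A ∩ B| = 6; needs |A ∩ B| = 6 — true.
(b) floor 5: |A| = 8, |A ∩ B| = 8; needs A ⊄ B (|A ∖ B| ≥ 1) — false.
(c) floor 3: |A| = 8, |A ∩ B| = 2; needs |A ∩ B| > |A ∖ B| — false.
(d) floor 1: |A| = 6, |A ∩ B| = 1; needs |A ∖ B| = 4 — false.

1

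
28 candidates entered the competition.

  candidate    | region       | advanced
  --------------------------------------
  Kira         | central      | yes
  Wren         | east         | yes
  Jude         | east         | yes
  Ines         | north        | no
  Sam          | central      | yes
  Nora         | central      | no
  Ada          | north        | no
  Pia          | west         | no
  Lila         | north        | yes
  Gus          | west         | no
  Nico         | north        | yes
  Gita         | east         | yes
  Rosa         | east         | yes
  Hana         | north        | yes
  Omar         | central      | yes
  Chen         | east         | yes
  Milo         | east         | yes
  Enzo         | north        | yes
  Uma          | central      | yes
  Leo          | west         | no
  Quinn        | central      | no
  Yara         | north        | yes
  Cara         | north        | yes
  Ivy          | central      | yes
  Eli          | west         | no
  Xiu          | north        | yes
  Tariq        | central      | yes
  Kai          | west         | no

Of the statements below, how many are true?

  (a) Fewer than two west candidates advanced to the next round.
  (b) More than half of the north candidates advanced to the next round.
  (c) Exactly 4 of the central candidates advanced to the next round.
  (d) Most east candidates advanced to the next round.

(a) west: |A| = 5, |A ∩ B| = 0; needs |A ∩ B| < 2 — true.
(b) north: |A| = 9, |A ∩ B| = 7; needs |A ∩ B| > |A ∖ B| — true.
(c) central: |A| = 8, |A ∩ B| = 6; needs |A ∩ B| = 4 — false.
(d) east: |A| = 6, |A ∩ B| = 6; needs |A ∩ B| > |A ∖ B| — true.

3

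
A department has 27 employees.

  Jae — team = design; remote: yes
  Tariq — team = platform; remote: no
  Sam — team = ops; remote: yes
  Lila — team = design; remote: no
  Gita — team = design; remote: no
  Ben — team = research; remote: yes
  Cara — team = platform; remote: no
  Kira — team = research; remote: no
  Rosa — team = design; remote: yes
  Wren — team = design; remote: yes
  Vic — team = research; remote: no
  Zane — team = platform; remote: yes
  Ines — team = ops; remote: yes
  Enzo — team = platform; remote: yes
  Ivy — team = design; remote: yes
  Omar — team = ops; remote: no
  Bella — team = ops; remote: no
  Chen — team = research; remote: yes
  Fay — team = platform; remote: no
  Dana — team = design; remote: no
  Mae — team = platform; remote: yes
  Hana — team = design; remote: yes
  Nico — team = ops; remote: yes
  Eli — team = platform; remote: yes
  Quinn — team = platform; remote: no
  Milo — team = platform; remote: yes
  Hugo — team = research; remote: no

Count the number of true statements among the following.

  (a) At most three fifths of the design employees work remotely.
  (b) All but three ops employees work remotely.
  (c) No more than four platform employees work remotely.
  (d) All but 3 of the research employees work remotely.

(a) design: |A| = 8, |A ∩ B| = 5; needs |A ∩ B| / |A| ≤ 3/5 — false.
(b) ops: |A| = 5, |A ∩ B| = 3; needs |A ∖ B| = 3 — false.
(c) platform: |A| = 9, |A ∩ B| = 5; needs |A ∩ B| ≤ 4 — false.
(d) research: |A| = 5, |A ∩ B| = 2; needs |A ∖ B| = 3 — true.

1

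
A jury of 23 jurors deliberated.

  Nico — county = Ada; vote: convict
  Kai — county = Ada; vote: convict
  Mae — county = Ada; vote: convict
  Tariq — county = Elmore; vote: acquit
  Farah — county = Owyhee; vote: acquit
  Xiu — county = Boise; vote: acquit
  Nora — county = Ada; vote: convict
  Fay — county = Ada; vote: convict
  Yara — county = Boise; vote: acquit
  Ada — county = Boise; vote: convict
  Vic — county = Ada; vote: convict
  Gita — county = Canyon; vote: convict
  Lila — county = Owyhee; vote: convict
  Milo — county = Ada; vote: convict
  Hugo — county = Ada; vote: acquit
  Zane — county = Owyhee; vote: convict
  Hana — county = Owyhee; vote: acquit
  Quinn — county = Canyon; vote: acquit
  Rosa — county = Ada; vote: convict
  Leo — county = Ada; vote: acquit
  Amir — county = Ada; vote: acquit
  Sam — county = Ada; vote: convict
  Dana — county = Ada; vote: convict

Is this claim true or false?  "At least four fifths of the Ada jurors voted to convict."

False

'At least four fifths of the Ada jurors voted to convict' holds iff |A ∩ B| / |A| ≥ 4/5.
A (the restrictor) = {Nico, Kai, Mae, Nora, Fay, Vic, Milo, Hugo, Rosa, Leo, Amir, Sam, Dana}, |A| = 13.
A ∩ B = {Nico, Kai, Mae, Nora, Fay, Vic, Milo, Rosa, Sam, Dana}, so |A ∩ B| = 10.
A ∖ B = {Hugo, Leo, Amir}, so |A ∖ B| = 3.
|A ∩ B|/|A| = 10/13, so the statement is false.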